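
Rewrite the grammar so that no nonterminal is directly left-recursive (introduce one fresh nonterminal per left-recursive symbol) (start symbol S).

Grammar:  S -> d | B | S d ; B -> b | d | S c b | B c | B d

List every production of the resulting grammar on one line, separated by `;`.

Directly left-recursive nonterminals: S, B.
For S: α = {d}, β = {d, B}. Rewrite as S → β S' and S' → α S' | ε.
For B: α = {c, d}, β = {b, d, S c b}. Rewrite as B → β B' and B' → α B' | ε.

S -> d S' | B S'; B -> b B' | d B' | S c b B'; S' -> d S' | ε; B' -> c B' | d B' | ε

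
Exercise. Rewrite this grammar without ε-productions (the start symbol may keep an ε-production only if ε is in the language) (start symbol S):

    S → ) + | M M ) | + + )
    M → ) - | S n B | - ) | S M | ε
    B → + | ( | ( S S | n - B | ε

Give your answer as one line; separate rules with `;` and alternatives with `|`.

Nullable nonterminals: {B, M}.
ε ∉ L(G), so no ε-production is kept.
Expand every rule over subsets of its nullable positions: S → M M ) gives M M ) | M ) | ). M → S n B gives S n B | S n. M → S M gives S M | S. B → n - B gives n - B | n -.

S → ) + | M M ) | M ) | ) | + + ); M → ) - | S n B | S n | - ) | S M | S; B → + | ( | ( S S | n - B | n -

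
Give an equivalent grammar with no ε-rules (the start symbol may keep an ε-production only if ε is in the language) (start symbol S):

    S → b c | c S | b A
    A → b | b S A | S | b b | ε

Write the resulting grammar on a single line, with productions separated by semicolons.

Nullable nonterminals: {A}.
ε ∉ L(G), so no ε-production is kept.
Expand every rule over subsets of its nullable positions: S → b A gives b A | b. A → b S A gives b S A | b S.

S → b c | c S | b A | b; A → b | b S A | b S | S | b b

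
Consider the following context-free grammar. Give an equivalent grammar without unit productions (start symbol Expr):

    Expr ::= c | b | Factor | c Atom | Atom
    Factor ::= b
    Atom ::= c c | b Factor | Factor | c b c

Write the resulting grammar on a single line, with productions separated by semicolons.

Unit pairs: Atom ⇒* {Factor}; Expr ⇒* {Atom, Factor}.
For every A with A ⇒* B via unit rules, add B's non-unit alternatives to A; then delete every rule of the form X → Y.

Expr ::= c c | b Factor | c b c | b | c | c Atom; Factor ::= b; Atom ::= c c | b Factor | c b c | b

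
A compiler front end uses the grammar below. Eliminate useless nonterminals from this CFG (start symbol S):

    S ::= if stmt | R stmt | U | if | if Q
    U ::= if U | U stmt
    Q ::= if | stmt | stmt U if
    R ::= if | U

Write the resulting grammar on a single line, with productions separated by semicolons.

Generating nonterminals: {Q, R, S}.
Reachable from S after that: {Q, R, S}.
Removed useless symbols: {U} and every production mentioning them.

S ::= if stmt | R stmt | if | if Q; Q ::= if | stmt; R ::= if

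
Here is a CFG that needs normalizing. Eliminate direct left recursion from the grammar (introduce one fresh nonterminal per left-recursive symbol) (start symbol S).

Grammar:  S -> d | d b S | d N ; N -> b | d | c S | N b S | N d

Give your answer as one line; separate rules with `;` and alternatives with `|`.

S -> d | d b S | d N; N -> b N' | d N' | c S N'; N' -> b S N' | d N' | ε

N is directly left-recursive.
For N: α = {b S, d}, β = {b, d, c S}. Rewrite as N → β N' and N' → α N' | ε.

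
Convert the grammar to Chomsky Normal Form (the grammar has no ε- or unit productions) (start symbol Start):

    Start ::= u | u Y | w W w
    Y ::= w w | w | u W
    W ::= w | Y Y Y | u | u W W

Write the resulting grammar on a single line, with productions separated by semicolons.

Introduce a nonterminal for each terminal appearing in a rule of length ≥ 2: X1 → u, X2 → w.
Binarize each right-hand side of length ≥ 3 by chaining fresh nonterminals (Y1, Y2, …): affected rules were Start → X2 W X2; W → Y Y Y; W → X1 W W.

Start ::= u | X1 Y | X2 Y1; Y ::= X2 X2 | w | X1 W; W ::= w | Y Y2 | u | X1 Y3; X1 ::= u; X2 ::= w; Y1 ::= W X2; Y2 ::= Y Y; Y3 ::= W W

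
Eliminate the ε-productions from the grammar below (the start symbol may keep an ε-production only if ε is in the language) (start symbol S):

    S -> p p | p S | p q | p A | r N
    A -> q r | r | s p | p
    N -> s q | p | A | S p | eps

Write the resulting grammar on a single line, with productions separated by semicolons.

Nullable set = {N}.
ε ∉ L(G), so no ε-production is kept.
Expand every rule over subsets of its nullable positions: S → r N gives r N | r.

S -> p p | p S | p q | p A | r N | r; A -> q r | r | s p | p; N -> s q | p | A | S p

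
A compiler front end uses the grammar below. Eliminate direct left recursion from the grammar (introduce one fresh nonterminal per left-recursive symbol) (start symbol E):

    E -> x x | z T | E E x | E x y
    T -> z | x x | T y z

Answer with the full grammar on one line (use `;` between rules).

Directly left-recursive nonterminals: E, T.
For E: α = {E x, x y}, β = {x x, z T}. Rewrite as E → β E' and E' → α E' | ε.
For T: α = {y z}, β = {z, x x}. Rewrite as T → β T' and T' → α T' | ε.

E -> x x E' | z T E'; T -> z T' | x x T'; E' -> E x E' | x y E' | ε; T' -> y z T' | ε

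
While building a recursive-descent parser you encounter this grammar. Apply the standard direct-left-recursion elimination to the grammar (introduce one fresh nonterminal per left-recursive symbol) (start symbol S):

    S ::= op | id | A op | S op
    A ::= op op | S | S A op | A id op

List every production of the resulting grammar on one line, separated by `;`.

Directly left-recursive nonterminals: S, A.
For S: α = {op}, β = {op, id, A op}. Rewrite as S → β S' and S' → α S' | ε.
For A: α = {id op}, β = {op op, S, S A op}. Rewrite as A → β A' and A' → α A' | ε.

S ::= op S' | id S' | A op S'; A ::= op op A' | S A' | S A op A'; S' ::= op S' | epsilon; A' ::= id op A' | epsilon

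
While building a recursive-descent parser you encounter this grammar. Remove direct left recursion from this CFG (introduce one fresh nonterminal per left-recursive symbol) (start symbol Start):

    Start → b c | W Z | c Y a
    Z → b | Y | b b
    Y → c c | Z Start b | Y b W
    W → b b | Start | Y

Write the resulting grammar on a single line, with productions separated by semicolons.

Directly left-recursive nonterminal: Y.
For Y: α = {b W}, β = {c c, Z Start b}. Rewrite as Y → β Y1 and Y1 → α Y1 | ε.

Start → b c | W Z | c Y a; Z → b | Y | b b; Y → c c Y1 | Z Start b Y1; W → b b | Start | Y; Y1 → b W Y1 | epsilon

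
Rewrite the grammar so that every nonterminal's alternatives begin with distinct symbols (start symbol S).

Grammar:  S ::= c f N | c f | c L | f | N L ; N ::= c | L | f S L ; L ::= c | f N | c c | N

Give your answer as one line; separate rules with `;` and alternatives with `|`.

S ::= f | N L | c S'; N ::= c | L | f S L; L ::= f N | N | c L'; S' ::= L | f S''; L' ::= ε | c; S'' ::= N | ε

S has alternatives sharing prefix 'c': factor to S → c S' with S' → f N | f | L.
L has alternatives sharing prefix 'c': factor to L → c L' with L' → ε | c.
S' has alternatives sharing prefix 'f': factor to S' → f S'' with S'' → N | ε.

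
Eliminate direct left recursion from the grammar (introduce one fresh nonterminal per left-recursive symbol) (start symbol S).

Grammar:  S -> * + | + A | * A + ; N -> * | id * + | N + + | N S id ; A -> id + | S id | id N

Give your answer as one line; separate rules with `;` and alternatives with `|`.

Left recursion appears on N.
For N: α = {+ +, S id}, β = {*, id * +}. Rewrite as N → β N' and N' → α N' | ε.

S -> * + | + A | * A +; N -> * N' | id * + N'; A -> id + | S id | id N; N' -> + + N' | S id N' | ε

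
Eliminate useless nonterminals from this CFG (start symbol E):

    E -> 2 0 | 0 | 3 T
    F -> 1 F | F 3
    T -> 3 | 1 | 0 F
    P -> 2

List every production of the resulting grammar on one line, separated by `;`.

Generating nonterminals: {E, P, T}.
Reachable from E after that: {E, T}.
Removed useless symbols: {F, P} and every production mentioning them.

E -> 2 0 | 0 | 3 T; T -> 3 | 1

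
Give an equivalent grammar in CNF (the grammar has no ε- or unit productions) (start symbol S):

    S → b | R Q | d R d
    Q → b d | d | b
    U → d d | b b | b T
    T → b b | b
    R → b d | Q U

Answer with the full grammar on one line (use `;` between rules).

S → b | R Q | X1 Y1; Q → X2 X1 | d | b; U → X1 X1 | X2 X2 | X2 T; T → X2 X2 | b; R → X2 X1 | Q U; X1 → d; X2 → b; Y1 → R X1

Introduce a nonterminal for each terminal appearing in a rule of length ≥ 2: X1 → d, X2 → b.
Binarize each right-hand side of length ≥ 3 by chaining fresh nonterminals (Y1, Y2, …): affected rules were S → X1 R X1.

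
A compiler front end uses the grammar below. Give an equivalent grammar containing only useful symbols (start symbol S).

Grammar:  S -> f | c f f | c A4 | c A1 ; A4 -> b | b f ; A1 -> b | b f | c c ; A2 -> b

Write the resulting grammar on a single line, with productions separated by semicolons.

S -> f | c f f | c A4 | c A1; A4 -> b | b f; A1 -> b | b f | c c

Generating nonterminals: {A1, A2, A4, S}.
Reachable from S after that: {A1, A4, S}.
Removed useless symbols: {A2} and every production mentioning them.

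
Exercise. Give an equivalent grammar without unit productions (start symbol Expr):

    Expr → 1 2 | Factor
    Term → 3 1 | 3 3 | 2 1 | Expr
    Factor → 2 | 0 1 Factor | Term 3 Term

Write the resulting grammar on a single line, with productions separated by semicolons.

Unit pairs: Expr ⇒* {Factor}; Term ⇒* {Expr, Factor}.
For each unit pair (A, B), copy every non-unit production of B to A, then drop all unit productions.

Expr → 2 | 0 1 Factor | Term 3 Term | 1 2; Term → 3 1 | 3 3 | 2 1 | 2 | 0 1 Factor | Term 3 Term | 1 2; Factor → 2 | 0 1 Factor | Term 3 Term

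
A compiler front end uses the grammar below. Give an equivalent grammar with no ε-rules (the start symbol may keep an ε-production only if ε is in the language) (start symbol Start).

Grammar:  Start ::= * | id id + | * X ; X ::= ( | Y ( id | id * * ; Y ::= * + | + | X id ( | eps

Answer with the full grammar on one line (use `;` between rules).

Start ::= * | id id + | * X; X ::= ( | Y ( id | ( id | id * *; Y ::= * + | + | X id (

Nullable set = {Y}.
ε ∉ L(G), so no ε-production is kept.
Expand every rule over subsets of its nullable positions: X → Y ( id gives Y ( id | ( id.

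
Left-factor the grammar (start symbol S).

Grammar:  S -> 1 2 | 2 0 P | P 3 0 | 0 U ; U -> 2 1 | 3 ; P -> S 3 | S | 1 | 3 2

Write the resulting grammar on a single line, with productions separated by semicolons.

S -> 1 2 | 2 0 P | P 3 0 | 0 U; U -> 2 1 | 3; P -> 1 | 3 2 | S P'; P' -> 3 | ε

P has alternatives sharing prefix 'S': factor to P → S P' with P' → 3 | ε.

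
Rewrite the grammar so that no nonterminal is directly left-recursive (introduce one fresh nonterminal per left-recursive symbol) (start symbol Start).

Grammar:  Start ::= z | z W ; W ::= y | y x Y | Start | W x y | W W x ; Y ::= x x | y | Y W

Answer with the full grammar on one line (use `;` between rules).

Left recursion appears on W, Y.
For W: α = {x y, W x}, β = {y, y x Y, Start}. Rewrite as W → β W1 and W1 → α W1 | ε.
For Y: α = {W}, β = {x x, y}. Rewrite as Y → β Y1 and Y1 → α Y1 | ε.

Start ::= z | z W; W ::= y W1 | y x Y W1 | Start W1; Y ::= x x Y1 | y Y1; W1 ::= x y W1 | W x W1 | ε; Y1 ::= W Y1 | ε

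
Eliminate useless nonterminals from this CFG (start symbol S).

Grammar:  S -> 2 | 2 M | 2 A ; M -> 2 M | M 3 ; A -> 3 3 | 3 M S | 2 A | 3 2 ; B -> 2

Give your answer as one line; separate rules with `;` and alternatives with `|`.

Generating nonterminals: {A, B, S}.
Reachable from S after that: {A, S}.
Removed useless symbols: {B, M} and every production mentioning them.

S -> 2 | 2 A; A -> 3 3 | 2 A | 3 2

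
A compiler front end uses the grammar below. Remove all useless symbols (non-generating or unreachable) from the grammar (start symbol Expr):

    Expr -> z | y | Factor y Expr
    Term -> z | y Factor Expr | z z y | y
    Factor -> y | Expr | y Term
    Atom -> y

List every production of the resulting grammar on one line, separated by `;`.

Expr -> z | y | Factor y Expr; Term -> z | y Factor Expr | z z y | y; Factor -> y | Expr | y Term

Generating nonterminals: {Atom, Expr, Factor, Term}.
Reachable from Expr after that: {Expr, Factor, Term}.
Removed useless symbols: {Atom} and every production mentioning them.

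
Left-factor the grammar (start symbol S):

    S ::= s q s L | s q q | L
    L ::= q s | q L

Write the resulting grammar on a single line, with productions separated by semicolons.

S has alternatives sharing prefix 's q': factor to S → s q S' with S' → s L | q.
L has alternatives sharing prefix 'q': factor to L → q L' with L' → s | L.

S ::= L | s q S'; L ::= q L'; S' ::= s L | q; L' ::= s | L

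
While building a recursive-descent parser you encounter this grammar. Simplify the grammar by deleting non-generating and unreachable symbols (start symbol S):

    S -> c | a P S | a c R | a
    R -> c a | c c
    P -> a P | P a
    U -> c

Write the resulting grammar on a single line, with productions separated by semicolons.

Generating nonterminals: {R, S, U}.
Reachable from S after that: {R, S}.
Removed useless symbols: {P, U} and every production mentioning them.

S -> c | a c R | a; R -> c a | c c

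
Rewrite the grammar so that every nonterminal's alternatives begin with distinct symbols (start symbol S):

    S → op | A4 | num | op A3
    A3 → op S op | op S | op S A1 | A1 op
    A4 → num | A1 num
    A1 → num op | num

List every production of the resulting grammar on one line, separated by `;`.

S has alternatives sharing prefix 'op': factor to S → op S' with S' → ε | A3.
A3 has alternatives sharing prefix 'op S': factor to A3 → op S A3' with A3' → op | ε | A1.
A1 has alternatives sharing prefix 'num': factor to A1 → num A1' with A1' → op | ε.

S → A4 | num | op S'; A3 → A1 op | op S A3'; A4 → num | A1 num; A1 → num A1'; S' → epsilon | A3; A3' → op | epsilon | A1; A1' → op | epsilon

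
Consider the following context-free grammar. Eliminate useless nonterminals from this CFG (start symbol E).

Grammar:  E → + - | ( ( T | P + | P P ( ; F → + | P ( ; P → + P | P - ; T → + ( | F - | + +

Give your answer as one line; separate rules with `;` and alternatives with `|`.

E → + - | ( ( T; F → +; T → + ( | F - | + +

Generating nonterminals: {E, F, T}.
Reachable from E after that: {E, F, T}.
Removed useless symbols: {P} and every production mentioning them.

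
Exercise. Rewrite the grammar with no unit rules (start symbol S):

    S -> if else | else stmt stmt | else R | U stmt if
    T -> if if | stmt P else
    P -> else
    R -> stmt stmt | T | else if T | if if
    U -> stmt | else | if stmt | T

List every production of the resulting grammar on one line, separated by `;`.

Unit pairs: R ⇒* {T}; U ⇒* {T}.
Replace each nonterminal's rules with the union of the non-unit rules of every nonterminal it unit-derives.

S -> if else | else stmt stmt | else R | U stmt if; T -> if if | stmt P else; P -> else; R -> stmt stmt | else if T | if if | stmt P else; U -> stmt | else | if stmt | if if | stmt P else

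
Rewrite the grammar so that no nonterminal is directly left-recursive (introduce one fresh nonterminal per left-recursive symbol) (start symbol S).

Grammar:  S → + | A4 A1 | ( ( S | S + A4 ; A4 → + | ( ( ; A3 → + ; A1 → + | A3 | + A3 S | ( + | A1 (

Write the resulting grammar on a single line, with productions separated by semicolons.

S → + S' | A4 A1 S' | ( ( S S'; A4 → + | ( (; A3 → +; A1 → + A1' | A3 A1' | + A3 S A1' | ( + A1'; S' → + A4 S' | ε; A1' → ( A1' | ε

Left recursion appears on S, A1.
For S: α = {+ A4}, β = {+, A4 A1, ( ( S}. Rewrite as S → β S' and S' → α S' | ε.
For A1: α = {(}, β = {+, A3, + A3 S, ( +}. Rewrite as A1 → β A1' and A1' → α A1' | ε.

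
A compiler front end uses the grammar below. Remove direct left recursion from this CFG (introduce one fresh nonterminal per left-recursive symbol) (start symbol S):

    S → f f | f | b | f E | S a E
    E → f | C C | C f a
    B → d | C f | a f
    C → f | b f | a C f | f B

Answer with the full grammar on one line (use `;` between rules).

Directly left-recursive nonterminal: S.
For S: α = {a E}, β = {f f, f, b, f E}. Rewrite as S → β S' and S' → α S' | ε.

S → f f S' | f S' | b S' | f E S'; E → f | C C | C f a; B → d | C f | a f; C → f | b f | a C f | f B; S' → a E S' | ε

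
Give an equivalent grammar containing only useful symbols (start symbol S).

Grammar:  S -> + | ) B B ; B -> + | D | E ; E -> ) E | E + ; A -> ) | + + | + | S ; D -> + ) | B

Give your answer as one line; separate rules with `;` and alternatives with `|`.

S -> + | ) B B; B -> + | D; D -> + ) | B

Generating nonterminals: {A, B, D, S}.
Reachable from S after that: {B, D, S}.
Removed useless symbols: {A, E} and every production mentioning them.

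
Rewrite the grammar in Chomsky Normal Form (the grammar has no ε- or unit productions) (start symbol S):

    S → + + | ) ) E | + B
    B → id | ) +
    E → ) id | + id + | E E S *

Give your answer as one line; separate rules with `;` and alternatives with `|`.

Introduce a nonterminal for each terminal appearing in a rule of length ≥ 2: X1 → +, X2 → ), X3 → id, X4 → *.
Binarize each right-hand side of length ≥ 3 by chaining fresh nonterminals (Y1, Y2, …): affected rules were S → X2 X2 E; E → X1 X3 X1; E → E E S X4.

S → X1 X1 | X2 Y1 | X1 B; B → id | X2 X1; E → X2 X3 | X1 Y2 | E Y3; X1 → +; X2 → ); X3 → id; X4 → *; Y1 → X2 E; Y2 → X3 X1; Y3 → E Y4; Y4 → S X4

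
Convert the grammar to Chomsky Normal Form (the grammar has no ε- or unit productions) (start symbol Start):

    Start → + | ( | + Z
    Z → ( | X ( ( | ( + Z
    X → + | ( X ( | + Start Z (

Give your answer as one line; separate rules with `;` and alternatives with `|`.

Start → + | ( | X1 Z; Z → ( | X Y1 | X2 Y2; X → + | X2 Y3 | X1 Y4; X1 → +; X2 → (; Y1 → X2 X2; Y2 → X1 Z; Y3 → X X2; Y4 → Start Y5; Y5 → Z X2

Introduce a nonterminal for each terminal appearing in a rule of length ≥ 2: X1 → +, X2 → (.
Binarize each right-hand side of length ≥ 3 by chaining fresh nonterminals (Y1, Y2, …): affected rules were Z → X X2 X2; Z → X2 X1 Z; X → X2 X X2; X → X1 Start Z X2.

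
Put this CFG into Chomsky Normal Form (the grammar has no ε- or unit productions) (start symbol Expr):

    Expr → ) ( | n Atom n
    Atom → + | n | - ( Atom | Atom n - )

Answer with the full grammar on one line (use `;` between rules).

Introduce a nonterminal for each terminal appearing in a rule of length ≥ 2: X1 → ), X2 → (, X3 → n, X4 → -.
Binarize each right-hand side of length ≥ 3 by chaining fresh nonterminals (Y1, Y2, …): affected rules were Expr → X3 Atom X3; Atom → X4 X2 Atom; Atom → Atom X3 X4 X1.

Expr → X1 X2 | X3 Y1; Atom → + | n | X4 Y2 | Atom Y3; X1 → ); X2 → (; X3 → n; X4 → -; Y1 → Atom X3; Y2 → X2 Atom; Y3 → X3 Y4; Y4 → X4 X1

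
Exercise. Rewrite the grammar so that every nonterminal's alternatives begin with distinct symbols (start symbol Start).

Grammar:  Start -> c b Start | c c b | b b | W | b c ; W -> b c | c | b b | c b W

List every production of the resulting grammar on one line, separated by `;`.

Start has alternatives sharing prefix 'c': factor to Start → c Start1 with Start1 → b Start | c b.
Start has alternatives sharing prefix 'b': factor to Start → b Start2 with Start2 → b | c.
W has alternatives sharing prefix 'b': factor to W → b W1 with W1 → c | b.
W has alternatives sharing prefix 'c': factor to W → c W2 with W2 → ε | b W.

Start -> W | c Start1 | b Start2; W -> b W1 | c W2; Start1 -> b Start | c b; Start2 -> b | c; W1 -> c | b; W2 -> ε | b W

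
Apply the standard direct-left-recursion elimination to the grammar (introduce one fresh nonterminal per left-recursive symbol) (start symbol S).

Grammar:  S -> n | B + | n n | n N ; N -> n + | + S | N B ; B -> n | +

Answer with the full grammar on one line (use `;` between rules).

S -> n | B + | n n | n N; N -> n + N' | + S N'; B -> n | +; N' -> B N' | ε

Directly left-recursive nonterminal: N.
For N: α = {B}, β = {n +, + S}. Rewrite as N → β N' and N' → α N' | ε.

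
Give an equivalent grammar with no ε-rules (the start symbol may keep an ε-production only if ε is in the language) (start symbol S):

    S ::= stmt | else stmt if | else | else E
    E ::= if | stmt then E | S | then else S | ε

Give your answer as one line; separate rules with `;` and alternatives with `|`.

S ::= stmt | else stmt if | else | else E; E ::= if | stmt then E | stmt then | S | then else S

The nullable symbols are {E}.
ε ∉ L(G), so no ε-production is kept.
For each production, add variants omitting each subset of nullable occurrences: E → stmt then E gives stmt then E | stmt then.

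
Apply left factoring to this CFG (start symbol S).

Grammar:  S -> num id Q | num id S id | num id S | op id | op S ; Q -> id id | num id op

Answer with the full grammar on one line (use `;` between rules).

S has alternatives sharing prefix 'num id': factor to S → num id S' with S' → Q | S id | S.
S has alternatives sharing prefix 'op': factor to S → op S'' with S'' → id | S.
S' has alternatives sharing prefix 'S': factor to S' → S S''' with S''' → id | ε.

S -> num id S' | op S''; Q -> id id | num id op; S' -> Q | S S'''; S'' -> id | S; S''' -> id | ε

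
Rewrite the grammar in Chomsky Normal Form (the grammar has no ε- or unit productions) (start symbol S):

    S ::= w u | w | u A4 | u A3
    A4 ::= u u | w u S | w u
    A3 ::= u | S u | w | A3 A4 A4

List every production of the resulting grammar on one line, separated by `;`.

S ::= X1 X2 | w | X2 A4 | X2 A3; A4 ::= X2 X2 | X1 Y1 | X1 X2; A3 ::= u | S X2 | w | A3 Y2; X1 ::= w; X2 ::= u; Y1 ::= X2 S; Y2 ::= A4 A4

Introduce a nonterminal for each terminal appearing in a rule of length ≥ 2: X1 → w, X2 → u.
Binarize each right-hand side of length ≥ 3 by chaining fresh nonterminals (Y1, Y2, …): affected rules were A4 → X1 X2 S; A3 → A3 A4 A4.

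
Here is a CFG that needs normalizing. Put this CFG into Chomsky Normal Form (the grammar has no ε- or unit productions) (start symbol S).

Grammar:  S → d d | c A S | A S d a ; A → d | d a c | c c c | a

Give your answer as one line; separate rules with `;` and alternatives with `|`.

S → X1 X1 | X2 Y1 | A Y2; A → d | X1 Y4 | X2 Y5 | a; X1 → d; X2 → c; X3 → a; Y1 → A S; Y2 → S Y3; Y3 → X1 X3; Y4 → X3 X2; Y5 → X2 X2

Introduce a nonterminal for each terminal appearing in a rule of length ≥ 2: X1 → d, X2 → c, X3 → a.
Binarize each right-hand side of length ≥ 3 by chaining fresh nonterminals (Y1, Y2, …): affected rules were S → X2 A S; S → A S X1 X3; A → X1 X3 X2; A → X2 X2 X2.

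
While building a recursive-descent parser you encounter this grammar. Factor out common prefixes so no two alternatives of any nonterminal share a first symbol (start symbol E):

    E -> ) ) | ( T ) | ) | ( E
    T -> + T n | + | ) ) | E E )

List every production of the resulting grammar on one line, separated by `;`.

E -> ) E' | ( E''; T -> ) ) | E E ) | + T'; E' -> ) | epsilon; E'' -> T ) | E; T' -> T n | epsilon

E has alternatives sharing prefix ')': factor to E → ) E' with E' → ) | ε.
E has alternatives sharing prefix '(': factor to E → ( E'' with E'' → T ) | E.
T has alternatives sharing prefix '+': factor to T → + T' with T' → T n | ε.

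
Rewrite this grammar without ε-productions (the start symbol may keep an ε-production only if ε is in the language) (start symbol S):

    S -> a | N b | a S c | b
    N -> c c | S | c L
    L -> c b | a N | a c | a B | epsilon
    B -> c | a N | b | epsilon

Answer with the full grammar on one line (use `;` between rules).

S -> a | N b | a S c | b; N -> c c | S | c L | c; L -> c b | a N | a c | a B | a; B -> c | a N | b

Nullable set = {B, L}.
ε ∉ L(G), so no ε-production is kept.
Add the nullable-subset variants: N → c L gives c L | c. L → a B gives a B | a.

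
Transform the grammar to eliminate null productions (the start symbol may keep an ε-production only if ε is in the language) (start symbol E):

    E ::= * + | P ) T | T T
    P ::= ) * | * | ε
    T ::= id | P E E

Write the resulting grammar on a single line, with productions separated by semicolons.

The nullable symbols are {P}.
ε ∉ L(G), so no ε-production is kept.
Expand every rule over subsets of its nullable positions: E → P ) T gives P ) T | ) T. T → P E E gives P E E | E E.

E ::= * + | P ) T | ) T | T T; P ::= ) * | *; T ::= id | P E E | E E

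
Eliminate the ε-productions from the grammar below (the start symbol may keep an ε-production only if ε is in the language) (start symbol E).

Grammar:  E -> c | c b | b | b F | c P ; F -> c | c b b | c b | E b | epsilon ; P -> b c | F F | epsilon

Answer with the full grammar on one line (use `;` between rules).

E -> c | c b | b | b F | c P; F -> c | c b b | c b | E b; P -> b c | F F | F

Nullable set = {F, P}.
ε ∉ L(G), so no ε-production is kept.
Expand every rule over subsets of its nullable positions: P → F F gives F F | F.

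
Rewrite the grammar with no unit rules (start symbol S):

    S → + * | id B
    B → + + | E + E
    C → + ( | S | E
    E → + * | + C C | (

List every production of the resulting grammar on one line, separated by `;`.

Unit pairs: C ⇒* {E, S}.
Replace each nonterminal's rules with the union of the non-unit rules of every nonterminal it unit-derives.

S → + * | id B; B → + + | E + E; C → + * | + C C | ( | + ( | id B; E → + * | + C C | (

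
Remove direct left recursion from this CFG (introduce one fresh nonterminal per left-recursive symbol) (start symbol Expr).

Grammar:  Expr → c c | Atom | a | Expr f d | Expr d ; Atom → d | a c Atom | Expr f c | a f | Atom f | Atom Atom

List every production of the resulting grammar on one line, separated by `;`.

Expr → c c Expr1 | Atom Expr1 | a Expr1; Atom → d Atom1 | a c Atom Atom1 | Expr f c Atom1 | a f Atom1; Expr1 → f d Expr1 | d Expr1 | ε; Atom1 → f Atom1 | Atom Atom1 | ε

Left recursion appears on Expr, Atom.
For Expr: α = {f d, d}, β = {c c, Atom, a}. Rewrite as Expr → β Expr1 and Expr1 → α Expr1 | ε.
For Atom: α = {f, Atom}, β = {d, a c Atom, Expr f c, a f}. Rewrite as Atom → β Atom1 and Atom1 → α Atom1 | ε.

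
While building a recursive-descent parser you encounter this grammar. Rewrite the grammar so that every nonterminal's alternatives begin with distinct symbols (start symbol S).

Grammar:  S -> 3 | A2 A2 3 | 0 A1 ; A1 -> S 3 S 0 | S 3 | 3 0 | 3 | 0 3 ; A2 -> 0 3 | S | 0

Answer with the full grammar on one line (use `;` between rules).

S -> 3 | A2 A2 3 | 0 A1; A1 -> 0 3 | S 3 A1' | 3 A1''; A2 -> S | 0 A2'; A1' -> S 0 | ε; A1'' -> 0 | ε; A2' -> 3 | ε

A1 has alternatives sharing prefix 'S 3': factor to A1 → S 3 A1' with A1' → S 0 | ε.
A1 has alternatives sharing prefix '3': factor to A1 → 3 A1'' with A1'' → 0 | ε.
A2 has alternatives sharing prefix '0': factor to A2 → 0 A2' with A2' → 3 | ε.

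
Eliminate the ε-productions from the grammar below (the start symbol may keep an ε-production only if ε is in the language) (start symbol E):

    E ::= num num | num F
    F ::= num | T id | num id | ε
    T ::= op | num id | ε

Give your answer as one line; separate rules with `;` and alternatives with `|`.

Nullable nonterminals: {F, T}.
ε ∉ L(G), so no ε-production is kept.
Add the nullable-subset variants: E → num F gives num F | num. F → T id gives T id | id.

E ::= num num | num F | num; F ::= num | T id | id | num id; T ::= op | num id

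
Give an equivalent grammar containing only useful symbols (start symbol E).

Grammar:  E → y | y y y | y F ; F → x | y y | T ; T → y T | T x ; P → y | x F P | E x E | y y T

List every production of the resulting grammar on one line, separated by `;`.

E → y | y y y | y F; F → x | y y

Generating nonterminals: {E, F, P}.
Reachable from E after that: {E, F}.
Removed useless symbols: {P, T} and every production mentioning them.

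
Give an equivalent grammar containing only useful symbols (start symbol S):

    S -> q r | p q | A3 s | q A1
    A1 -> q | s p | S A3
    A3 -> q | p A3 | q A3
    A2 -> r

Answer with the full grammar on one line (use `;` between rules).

Generating nonterminals: {A1, A2, A3, S}.
Reachable from S after that: {A1, A3, S}.
Removed useless symbols: {A2} and every production mentioning them.

S -> q r | p q | A3 s | q A1; A1 -> q | s p | S A3; A3 -> q | p A3 | q A3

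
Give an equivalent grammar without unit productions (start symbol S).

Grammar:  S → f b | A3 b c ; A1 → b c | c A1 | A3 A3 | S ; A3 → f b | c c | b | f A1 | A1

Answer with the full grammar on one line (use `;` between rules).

Unit pairs: A1 ⇒* {S}; A3 ⇒* {A1, S}.
Replace each nonterminal's rules with the union of the non-unit rules of every nonterminal it unit-derives.

S → f b | A3 b c; A1 → b c | c A1 | A3 A3 | f b | A3 b c; A3 → b c | c A1 | A3 A3 | f b | A3 b c | c c | b | f A1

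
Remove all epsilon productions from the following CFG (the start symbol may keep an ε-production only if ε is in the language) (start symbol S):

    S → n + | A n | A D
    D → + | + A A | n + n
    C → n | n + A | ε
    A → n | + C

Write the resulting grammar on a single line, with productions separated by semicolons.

Nullable nonterminals: {C}.
ε ∉ L(G), so no ε-production is kept.
Expand every rule over subsets of its nullable positions: A → + C gives + C | +.

S → n + | A n | A D; D → + | + A A | n + n; C → n | n + A; A → n | + C | +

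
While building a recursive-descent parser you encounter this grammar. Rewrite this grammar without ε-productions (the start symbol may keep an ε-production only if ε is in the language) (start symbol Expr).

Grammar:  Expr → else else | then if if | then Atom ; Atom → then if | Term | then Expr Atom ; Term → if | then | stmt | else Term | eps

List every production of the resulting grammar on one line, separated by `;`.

Nullable set = {Atom, Term}.
ε ∉ L(G), so no ε-production is kept.
Expand every rule over subsets of its nullable positions: Expr → then Atom gives then Atom | then. Atom → then Expr Atom gives then Expr Atom | then Expr. Term → else Term gives else Term | else.

Expr → else else | then if if | then Atom | then; Atom → then if | Term | then Expr Atom | then Expr; Term → if | then | stmt | else Term | else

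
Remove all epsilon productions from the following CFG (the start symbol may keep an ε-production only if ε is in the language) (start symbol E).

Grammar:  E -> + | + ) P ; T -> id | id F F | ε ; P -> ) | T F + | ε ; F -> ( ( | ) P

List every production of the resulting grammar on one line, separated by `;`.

The nullable symbols are {P, T}.
ε ∉ L(G), so no ε-production is kept.
For each production, add variants omitting each subset of nullable occurrences: E → + ) P gives + ) P | + ). P → T F + gives T F + | F +. F → ) P gives ) P | ).

E -> + | + ) P | + ); T -> id | id F F; P -> ) | T F + | F +; F -> ( ( | ) P | )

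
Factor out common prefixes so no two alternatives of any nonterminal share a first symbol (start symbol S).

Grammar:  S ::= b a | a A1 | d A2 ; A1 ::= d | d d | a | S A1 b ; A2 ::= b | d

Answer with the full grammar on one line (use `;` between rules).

S ::= b a | a A1 | d A2; A1 ::= a | S A1 b | d A1'; A2 ::= b | d; A1' ::= ε | d

A1 has alternatives sharing prefix 'd': factor to A1 → d A1' with A1' → ε | d.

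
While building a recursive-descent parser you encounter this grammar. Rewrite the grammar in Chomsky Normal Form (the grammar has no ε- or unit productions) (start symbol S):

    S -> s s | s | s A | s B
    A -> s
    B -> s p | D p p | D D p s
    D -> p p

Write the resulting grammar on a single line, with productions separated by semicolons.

Introduce a nonterminal for each terminal appearing in a rule of length ≥ 2: X1 → s, X2 → p.
Binarize each right-hand side of length ≥ 3 by chaining fresh nonterminals (Y1, Y2, …): affected rules were B → D X2 X2; B → D D X2 X1.

S -> X1 X1 | s | X1 A | X1 B; A -> s; B -> X1 X2 | D Y1 | D Y2; D -> X2 X2; X1 -> s; X2 -> p; Y1 -> X2 X2; Y2 -> D Y3; Y3 -> X2 X1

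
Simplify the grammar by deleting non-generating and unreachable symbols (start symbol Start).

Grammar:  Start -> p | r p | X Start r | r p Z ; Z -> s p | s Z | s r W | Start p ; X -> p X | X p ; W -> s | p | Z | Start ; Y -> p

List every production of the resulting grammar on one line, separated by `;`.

Generating nonterminals: {Start, W, Y, Z}.
Reachable from Start after that: {Start, W, Z}.
Removed useless symbols: {X, Y} and every production mentioning them.

Start -> p | r p | r p Z; Z -> s p | s Z | s r W | Start p; W -> s | p | Z | Start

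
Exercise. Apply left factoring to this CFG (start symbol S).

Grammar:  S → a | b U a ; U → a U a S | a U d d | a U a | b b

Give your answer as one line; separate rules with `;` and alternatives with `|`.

S → a | b U a; U → b b | a U U'; U' → d d | a U''; U'' → S | ε

U has alternatives sharing prefix 'a U': factor to U → a U U' with U' → a S | d d | a.
U' has alternatives sharing prefix 'a': factor to U' → a U'' with U'' → S | ε.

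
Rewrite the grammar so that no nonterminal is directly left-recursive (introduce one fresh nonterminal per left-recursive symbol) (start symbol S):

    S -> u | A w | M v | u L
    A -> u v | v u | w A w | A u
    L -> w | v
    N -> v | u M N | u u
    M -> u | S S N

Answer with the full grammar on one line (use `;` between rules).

S -> u | A w | M v | u L; A -> u v A' | v u A' | w A w A'; L -> w | v; N -> v | u M N | u u; M -> u | S S N; A' -> u A' | eps

Left recursion appears on A.
For A: α = {u}, β = {u v, v u, w A w}. Rewrite as A → β A' and A' → α A' | ε.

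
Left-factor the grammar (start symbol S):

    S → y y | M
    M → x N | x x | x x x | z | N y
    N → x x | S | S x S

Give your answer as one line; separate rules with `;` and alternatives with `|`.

S → y y | M; M → z | N y | x M'; N → x x | S N'; M' → N | x M''; N' → eps | x S; M'' → eps | x

M has alternatives sharing prefix 'x': factor to M → x M' with M' → N | x | x x.
N has alternatives sharing prefix 'S': factor to N → S N' with N' → ε | x S.
M' has alternatives sharing prefix 'x': factor to M' → x M'' with M'' → ε | x.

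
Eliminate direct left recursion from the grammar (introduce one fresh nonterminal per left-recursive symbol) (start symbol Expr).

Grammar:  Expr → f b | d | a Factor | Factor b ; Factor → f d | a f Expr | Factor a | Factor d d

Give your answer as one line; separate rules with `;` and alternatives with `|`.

Factor is directly left-recursive.
For Factor: α = {a, d d}, β = {f d, a f Expr}. Rewrite as Factor → β Factor1 and Factor1 → α Factor1 | ε.

Expr → f b | d | a Factor | Factor b; Factor → f d Factor1 | a f Expr Factor1; Factor1 → a Factor1 | d d Factor1 | ε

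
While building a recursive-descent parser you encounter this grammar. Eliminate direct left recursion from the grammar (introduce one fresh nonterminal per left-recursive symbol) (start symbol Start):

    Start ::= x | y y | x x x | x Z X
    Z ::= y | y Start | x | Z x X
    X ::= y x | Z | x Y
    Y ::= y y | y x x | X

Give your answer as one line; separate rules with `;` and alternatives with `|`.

Start ::= x | y y | x x x | x Z X; Z ::= y Z1 | y Start Z1 | x Z1; X ::= y x | Z | x Y; Y ::= y y | y x x | X; Z1 ::= x X Z1 | ε

Z is directly left-recursive.
For Z: α = {x X}, β = {y, y Start, x}. Rewrite as Z → β Z1 and Z1 → α Z1 | ε.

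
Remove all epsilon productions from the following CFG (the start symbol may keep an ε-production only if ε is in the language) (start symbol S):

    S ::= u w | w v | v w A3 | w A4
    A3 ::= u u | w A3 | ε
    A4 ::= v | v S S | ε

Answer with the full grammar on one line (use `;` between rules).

S ::= u w | w v | v w A3 | v w | w A4 | w; A3 ::= u u | w A3 | w; A4 ::= v | v S S

Nullable set = {A3, A4}.
ε ∉ L(G), so no ε-production is kept.
Add the nullable-subset variants: S → v w A3 gives v w A3 | v w. S → w A4 gives w A4 | w. A3 → w A3 gives w A3 | w.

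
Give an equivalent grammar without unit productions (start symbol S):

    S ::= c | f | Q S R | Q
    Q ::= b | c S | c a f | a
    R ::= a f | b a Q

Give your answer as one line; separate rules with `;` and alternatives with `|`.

S ::= c | f | Q S R | b | c S | c a f | a; Q ::= b | c S | c a f | a; R ::= a f | b a Q

Unit pairs: S ⇒* {Q}.
For each unit pair (A, B), copy every non-unit production of B to A, then drop all unit productions.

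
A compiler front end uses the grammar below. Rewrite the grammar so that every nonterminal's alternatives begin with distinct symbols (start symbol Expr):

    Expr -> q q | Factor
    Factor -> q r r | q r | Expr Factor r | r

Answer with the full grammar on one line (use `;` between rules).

Expr -> q q | Factor; Factor -> Expr Factor r | r | q r Factor1; Factor1 -> r | ε

Factor has alternatives sharing prefix 'q r': factor to Factor → q r Factor1 with Factor1 → r | ε.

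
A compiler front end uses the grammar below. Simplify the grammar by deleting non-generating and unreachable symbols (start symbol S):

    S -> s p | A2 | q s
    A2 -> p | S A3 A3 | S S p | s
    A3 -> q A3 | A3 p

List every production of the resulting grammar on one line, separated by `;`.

Generating nonterminals: {A2, S}.
Reachable from S after that: {A2, S}.
Removed useless symbols: {A3} and every production mentioning them.

S -> s p | A2 | q s; A2 -> p | S S p | s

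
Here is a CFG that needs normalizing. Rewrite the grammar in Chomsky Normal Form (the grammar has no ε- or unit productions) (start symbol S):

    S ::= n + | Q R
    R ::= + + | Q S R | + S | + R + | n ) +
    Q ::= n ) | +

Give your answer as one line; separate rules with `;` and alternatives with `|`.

Introduce a nonterminal for each terminal appearing in a rule of length ≥ 2: X1 → n, X2 → +, X3 → ).
Binarize each right-hand side of length ≥ 3 by chaining fresh nonterminals (Y1, Y2, …): affected rules were R → Q S R; R → X2 R X2; R → X1 X3 X2.

S ::= X1 X2 | Q R; R ::= X2 X2 | Q Y1 | X2 S | X2 Y2 | X1 Y3; Q ::= X1 X3 | +; X1 ::= n; X2 ::= +; X3 ::= ); Y1 ::= S R; Y2 ::= R X2; Y3 ::= X3 X2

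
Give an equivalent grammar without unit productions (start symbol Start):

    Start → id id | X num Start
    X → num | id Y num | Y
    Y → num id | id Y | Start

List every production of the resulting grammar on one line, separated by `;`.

Start → id id | X num Start; X → id id | X num Start | num | id Y num | num id | id Y; Y → id id | X num Start | num id | id Y

Unit pairs: X ⇒* {Start, Y}; Y ⇒* {Start}.
For each unit pair (A, B), copy every non-unit production of B to A, then drop all unit productions.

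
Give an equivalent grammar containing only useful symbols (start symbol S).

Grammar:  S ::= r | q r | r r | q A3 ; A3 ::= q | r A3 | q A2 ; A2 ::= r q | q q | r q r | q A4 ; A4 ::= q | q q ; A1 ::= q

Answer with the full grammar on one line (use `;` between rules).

Generating nonterminals: {A1, A2, A3, A4, S}.
Reachable from S after that: {A2, A3, A4, S}.
Removed useless symbols: {A1} and every production mentioning them.

S ::= r | q r | r r | q A3; A3 ::= q | r A3 | q A2; A2 ::= r q | q q | r q r | q A4; A4 ::= q | q q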